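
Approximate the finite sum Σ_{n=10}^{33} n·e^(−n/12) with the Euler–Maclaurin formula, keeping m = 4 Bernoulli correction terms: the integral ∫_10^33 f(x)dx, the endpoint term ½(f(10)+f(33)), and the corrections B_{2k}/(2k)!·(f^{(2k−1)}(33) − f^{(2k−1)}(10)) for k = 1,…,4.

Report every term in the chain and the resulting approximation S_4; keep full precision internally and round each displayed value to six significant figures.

S_4 ≈ 83.4253

Integral: ∫_10^33 x·e^(−x/12) dx = 80.2129.
½[f(10) + f(33)] = ½[4.34598 + 2.10962] = 3.22780.
So far: 83.4407.
Correction k=1: B_{2}/2! · (f^{(1)}(33) − f^{(1)}(10)) = 1/12 · (-0.111874 − 0.0724330) = -0.0153589.
Partial sum through k=1: 83.4253.
Correction k=2: B_{4}/4! · (f^{(3)}(33) − f^{(3)}(10)) = −1/720 · (0.000110986 − 0.00653909) = 8.92793e-06.
Partial sum through k=2: 83.4253.
Correction k=3: B_{6}/6! · (f^{(5)}(33) − f^{(5)}(10)) = 1/30240 · (6.93662e-06 − 8.73276e-05) = -2.65843e-09.
Partial sum through k=3: 83.4253.
Correction k=4: B_{8}/8! · (f^{(7)}(33) − f^{(7)}(10)) = −1/1209600 · (9.09896e-08 − 8.97534e-07) = 6.66786e-13.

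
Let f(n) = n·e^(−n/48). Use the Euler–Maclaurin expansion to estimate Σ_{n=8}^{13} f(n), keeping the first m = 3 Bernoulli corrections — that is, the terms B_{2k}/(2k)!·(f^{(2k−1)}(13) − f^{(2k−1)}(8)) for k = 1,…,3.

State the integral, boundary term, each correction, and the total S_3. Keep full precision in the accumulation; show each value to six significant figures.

The integral term ∫_8^13 x·e^(−x/48) dx = 42.0296.
Boundary: ½(f(8) + f(13)) = ½(6.77185 + 9.91567) = 8.34376.
Running total after boundary: 50.3733.
Order-1 term: 1/12 · (0.556167 − 0.705401) = -0.0124362.
Running total after k=1: 50.3609.
Order-2 term: −1/720 · (0.000903496 − 0.00104096) = 1.90918e-07.
Running total after k=2: 50.3609.
Order-3 term: 1/30240 · (6.79514e-07 − 7.70725e-07) = -3.01624e-12.

S_3 ≈ 50.3609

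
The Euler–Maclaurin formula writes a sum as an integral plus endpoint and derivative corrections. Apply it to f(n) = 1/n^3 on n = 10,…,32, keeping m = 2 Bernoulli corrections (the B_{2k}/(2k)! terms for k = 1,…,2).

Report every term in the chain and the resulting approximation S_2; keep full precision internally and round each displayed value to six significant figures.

Integral: ∫_10^32 1/x^3 dx = 0.00451172.
Boundary: ½(f(10) + f(32)) = ½(0.00100000 + 3.05176e-05) = 0.000515259.
Integral + boundary = 0.00502698.
k=1: B_{2}/(2)! × [f^{(1)}(32) − f^{(1)}(10)] = 1/12 × (-2.86102e-06 − (-0.000300000)) = 2.47616e-05.
After k=1: 0.00505174.
k=2: B_{4}/(4)! × [f^{(3)}(32) − f^{(3)}(10)] = −1/720 × (-5.58794e-08 − (-6.00000e-05)) = -8.32557e-08.

S_2 ≈ 0.00505166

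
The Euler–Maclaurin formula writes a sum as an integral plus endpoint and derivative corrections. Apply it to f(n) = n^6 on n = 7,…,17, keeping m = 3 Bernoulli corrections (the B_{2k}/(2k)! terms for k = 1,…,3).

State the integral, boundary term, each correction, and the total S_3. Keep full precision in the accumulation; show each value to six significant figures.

The integral term ∫_7^17 x^6 dx = 5.85022e+07.
½[f(7) + f(17)] = ½[117649 + 2.41376e+07] = 1.21276e+07.
So far: 7.06298e+07.
Correction k=1: B_{2}/2! · (f^{(1)}(17) − f^{(1)}(7)) = 1/12 · (8.51914e+06 − 100842) = 701525.
After k=1: 7.13313e+07.
Correction k=2: B_{4}/4! · (f^{(3)}(17) − f^{(3)}(7)) = −1/720 · (589560 − 41160.0) = -761.667.
After k=2: 7.13305e+07.
Correction k=3: B_{6}/6! · (f^{(5)}(17) − f^{(5)}(7)) = 1/30240 · (12240.0 − 5040.00) = 0.238095.

S_3 ≈ 7.13305e+07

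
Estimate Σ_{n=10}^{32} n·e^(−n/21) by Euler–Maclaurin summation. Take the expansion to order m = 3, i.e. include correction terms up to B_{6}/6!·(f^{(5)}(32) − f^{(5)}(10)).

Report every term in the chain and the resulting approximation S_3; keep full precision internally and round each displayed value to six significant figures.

Integral: ∫_10^32 x·e^(−x/21) dx = 161.865.
Boundary: ½(f(10) + f(32)) = ½(6.21145 + 6.97217) = 6.59181.
So far: 168.457.
Order-1 term: 1/12 · (-0.114128 − 0.325362) = -0.0366241.
After k=1: 168.420.
Order-2 term: −1/720 · (0.000729326 − 0.00355477) = 3.92422e-06.
After k=2: 168.420.
Order-3 term: 1/30240 · (3.89443e-06 − 1.44484e-05) = -3.49007e-10.

S_3 ≈ 168.420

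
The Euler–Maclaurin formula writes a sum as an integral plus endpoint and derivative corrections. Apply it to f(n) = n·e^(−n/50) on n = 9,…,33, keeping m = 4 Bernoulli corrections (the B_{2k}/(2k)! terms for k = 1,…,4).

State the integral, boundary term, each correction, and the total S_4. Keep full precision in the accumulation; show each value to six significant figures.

S_4 ≈ 331.358

∫_9^33 x·e^(−x/50) dx evaluates to 319.114.
½[f(9) + f(33)] = ½[7.51743 + 17.0561] = 12.2868.
So far: 331.401.
k=1: B_{2}/(2)! × [f^{(1)}(33) − f^{(1)}(9)] = 1/12 × (0.175729 − 0.684922) = -0.0424327.
Running total after k=1: 331.358.
k=2: B_{4}/(4)! × [f^{(3)}(33) − f^{(3)}(9)] = −1/720 × (0.000483773 − 0.000942185) = 6.36683e-07.
Running total after k=2: 331.358.
k=3: B_{6}/(6)! × [f^{(5)}(33) − f^{(5)}(9)] = 1/30240 × (3.58902e-07 − 6.44160e-07) = -9.43316e-12.
Running total after k=3: 331.358.
k=4: B_{8}/(8)! × [f^{(7)}(33) − f^{(7)}(9)] = −1/1209600 × (2.09718e-10 − 3.64579e-10) = 1.28027e-16.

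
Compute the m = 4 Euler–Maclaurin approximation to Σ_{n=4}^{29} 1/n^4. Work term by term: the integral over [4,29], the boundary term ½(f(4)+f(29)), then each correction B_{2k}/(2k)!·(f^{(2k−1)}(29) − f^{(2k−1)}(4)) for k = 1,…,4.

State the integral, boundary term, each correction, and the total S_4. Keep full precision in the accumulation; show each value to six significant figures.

Integral: ∫_4^29 1/x^4 dx = 0.00519467.
Boundary: ½(f(4) + f(29)) = ½(0.00390625 + 1.41387e-06) = 0.00195383.
So far: 0.00714850.
k=1: B_{2}/(2)! × [f^{(1)}(29) − f^{(1)}(4)] = 1/12 × (-1.95016e-07 − (-0.00390625)) = 0.000325505.
Partial sum through k=1: 0.00747400.
k=2: B_{4}/(4)! × [f^{(3)}(29) − f^{(3)}(4)] = −1/720 × (-6.95657e-09 − (-0.00732422)) = -1.01725e-05.
Partial sum through k=2: 0.00746383.
k=3: B_{6}/(6)! × [f^{(5)}(29) − f^{(5)}(4)] = 1/30240 × (-4.63220e-10 − (-0.0256348)) = 8.47710e-07.
Partial sum through k=3: 0.00746468.
k=4: B_{8}/(8)! × [f^{(7)}(29) − f^{(7)}(4)] = −1/1209600 × (-4.95717e-11 − (-0.144196)) = -1.19209e-07.

S_4 ≈ 0.00746456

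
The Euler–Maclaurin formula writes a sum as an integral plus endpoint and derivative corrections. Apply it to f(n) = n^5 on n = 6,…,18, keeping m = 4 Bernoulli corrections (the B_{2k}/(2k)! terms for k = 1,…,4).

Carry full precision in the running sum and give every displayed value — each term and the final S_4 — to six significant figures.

S_4 ≈ 6.65278e+06

Integral: ∫_6^18 x^5 dx = 5.66093e+06.
Boundary: ½(f(6) + f(18)) = ½(7776.00 + 1.88957e+06) = 948672.
Running total after boundary: 6.60960e+06.
Correction k=1: B_{2}/2! · (f^{(1)}(18) − f^{(1)}(6)) = 1/12 · (524880 − 6480.00) = 43200.0.
Partial sum through k=1: 6.65280e+06.
Correction k=2: B_{4}/4! · (f^{(3)}(18) − f^{(3)}(6)) = −1/720 · (19440.0 − 2160.00) = -24.0000.
Partial sum through k=2: 6.65278e+06.
Correction k=3: B_{6}/6! · (f^{(5)}(18) − f^{(5)}(6)) = 1/30240 · (120.000 − 120.000) = 0.00000.
Partial sum through k=3: 6.65278e+06.
Correction k=4: B_{8}/8! · (f^{(7)}(18) − f^{(7)}(6)) = −1/1209600 · (0.00000 − 0.00000) = 0.00000.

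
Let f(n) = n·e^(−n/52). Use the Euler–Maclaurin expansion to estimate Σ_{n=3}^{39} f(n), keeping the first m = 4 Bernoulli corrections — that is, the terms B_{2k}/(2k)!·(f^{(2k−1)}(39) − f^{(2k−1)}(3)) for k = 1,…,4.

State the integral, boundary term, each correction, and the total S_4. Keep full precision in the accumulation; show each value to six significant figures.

∫_3^39 x·e^(−x/52) dx evaluates to 464.431.
Boundary: ½(f(3) + f(39)) = ½(2.83182 + 18.4223) = 10.6271.
So far: 475.058.
Order-1 term: 1/12 · (0.118092 − 0.889482) = -0.0642826.
After k=1: 474.994.
Order-2 term: −1/720 · (0.000393056 − 0.00102713) = 8.80659e-07.
After k=2: 474.994.
Order-3 term: 1/30240 · (2.74571e-07 − 6.38059e-07) = -1.20201e-11.
After k=3: 474.994.
Order-4 term: −1/1209600 · (1.49327e-10 − 3.31458e-10) = 1.50571e-16.

S_4 ≈ 474.994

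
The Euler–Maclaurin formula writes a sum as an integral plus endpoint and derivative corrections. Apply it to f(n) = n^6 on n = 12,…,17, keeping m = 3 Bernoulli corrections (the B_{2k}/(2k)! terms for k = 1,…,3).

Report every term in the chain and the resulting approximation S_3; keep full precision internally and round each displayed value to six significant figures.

∫_12^17 x^6 dx evaluates to 5.35010e+07.
½[f(12) + f(17)] = ½[2.98598e+06 + 2.41376e+07] = 1.35618e+07.
Integral + boundary = 6.70628e+07.
Correction k=1: B_{2}/2! · (f^{(1)}(17) − f^{(1)}(12)) = 1/12 · (8.51914e+06 − 1.49299e+06) = 585512.
Running total after k=1: 6.76483e+07.
Correction k=2: B_{4}/4! · (f^{(3)}(17) − f^{(3)}(12)) = −1/720 · (589560 − 207360) = -530.833.
Running total after k=2: 6.76477e+07.
Correction k=3: B_{6}/6! · (f^{(5)}(17) − f^{(5)}(12)) = 1/30240 · (12240.0 − 8640.00) = 0.119048.

S_3 ≈ 6.76477e+07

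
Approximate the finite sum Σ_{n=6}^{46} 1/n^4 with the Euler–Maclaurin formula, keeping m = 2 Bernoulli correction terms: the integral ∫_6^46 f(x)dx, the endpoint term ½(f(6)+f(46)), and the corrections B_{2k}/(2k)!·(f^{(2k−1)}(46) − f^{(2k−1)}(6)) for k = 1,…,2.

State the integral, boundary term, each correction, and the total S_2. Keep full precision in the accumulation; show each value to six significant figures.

S_2 ≈ 0.00196797

∫_6^46 1/x^4 dx evaluates to 0.00153979.
Boundary: ½(f(6) + f(46)) = ½(0.000771605 + 2.23341e-07) = 0.000385914.
So far: 0.00192570.
Correction k=1: B_{2}/2! · (f^{(1)}(46) − f^{(1)}(6)) = 1/12 · (-1.94210e-08 − (-0.000514403)) = 4.28653e-05.
Running total after k=1: 0.00196856.
Correction k=2: B_{4}/4! · (f^{(3)}(46) − f^{(3)}(6)) = −1/720 · (-2.75345e-10 − (-0.000428669)) = -5.95374e-07.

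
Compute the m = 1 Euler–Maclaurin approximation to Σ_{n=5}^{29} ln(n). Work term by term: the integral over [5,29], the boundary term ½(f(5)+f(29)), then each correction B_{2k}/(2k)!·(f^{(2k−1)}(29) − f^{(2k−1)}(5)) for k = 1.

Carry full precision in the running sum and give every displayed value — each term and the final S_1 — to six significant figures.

S_1 ≈ 68.0790

∫_5^29 ln(x) dx evaluates to 65.6044.
Boundary: ½(f(5) + f(29)) = ½(1.60944 + 3.36730) = 2.48837.
So far: 68.0928.
k=1: B_{2}/(2)! × [f^{(1)}(29) − f^{(1)}(5)] = 1/12 × (0.0344828 − 0.200000) = -0.0137931.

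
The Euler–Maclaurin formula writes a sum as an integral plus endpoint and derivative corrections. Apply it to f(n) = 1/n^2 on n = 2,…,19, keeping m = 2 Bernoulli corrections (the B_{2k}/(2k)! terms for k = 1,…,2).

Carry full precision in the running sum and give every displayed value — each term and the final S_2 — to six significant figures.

∫_2^19 1/x^2 dx evaluates to 0.447368.
½[f(2) + f(19)] = ½[0.250000 + 0.00277008] = 0.126385.
So far: 0.573753.
Order-1 term: 1/12 · (-0.000291588 − (-0.250000)) = 0.0208090.
Partial sum through k=1: 0.594562.
Order-2 term: −1/720 · (-9.69267e-06 − (-0.750000)) = -0.00104165.

S_2 ≈ 0.593521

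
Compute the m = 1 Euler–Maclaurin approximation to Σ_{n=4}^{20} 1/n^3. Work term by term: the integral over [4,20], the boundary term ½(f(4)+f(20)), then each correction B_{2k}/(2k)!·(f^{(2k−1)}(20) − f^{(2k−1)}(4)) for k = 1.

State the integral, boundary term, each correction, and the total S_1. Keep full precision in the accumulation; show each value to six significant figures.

S_1 ≈ 0.0388500

∫_4^20 1/x^3 dx evaluates to 0.0300000.
Endpoint term: (f(4) + f(20))/2 = (0.0156250 + 0.000125000)/2 = 0.00787500.
So far: 0.0378750.
k=1: B_{2}/(2)! × [f^{(1)}(20) − f^{(1)}(4)] = 1/12 × (-1.87500e-05 − (-0.0117188)) = 0.000975000.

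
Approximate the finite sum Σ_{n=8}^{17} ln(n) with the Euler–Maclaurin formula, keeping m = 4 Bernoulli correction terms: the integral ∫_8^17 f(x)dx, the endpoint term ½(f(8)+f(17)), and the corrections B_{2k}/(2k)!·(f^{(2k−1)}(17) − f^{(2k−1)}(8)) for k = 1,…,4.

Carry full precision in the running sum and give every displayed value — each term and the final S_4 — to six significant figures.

The integral term ∫_8^17 ln(x) dx = 22.5291.
Endpoint term: (f(8) + f(17))/2 = (2.07944 + 2.83321)/2 = 2.45633.
Running total after boundary: 24.9854.
Order-1 term: 1/12 · (0.0588235 − 0.125000) = -0.00551471.
Partial sum through k=1: 24.9799.
Order-2 term: −1/720 · (0.000407083 − 0.00390625) = 4.85995e-06.
Partial sum through k=2: 24.9799.
Order-3 term: 1/30240 · (1.69031e-05 − 0.000732422) = -2.36613e-08.
Partial sum through k=3: 24.9799.
Order-4 term: −1/1209600 · (1.75465e-06 − 0.000343323) = 2.82381e-10.

S_4 ≈ 24.9799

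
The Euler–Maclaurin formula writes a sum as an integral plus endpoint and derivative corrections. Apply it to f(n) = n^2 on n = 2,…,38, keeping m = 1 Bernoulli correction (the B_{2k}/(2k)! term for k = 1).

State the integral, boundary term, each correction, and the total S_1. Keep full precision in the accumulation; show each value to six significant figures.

S_1 ≈ 19018.0

Integral: ∫_2^38 x^2 dx = 18288.0.
½[f(2) + f(38)] = ½[4.00000 + 1444.00] = 724.000.
Integral + boundary = 19012.0.
k=1: B_{2}/(2)! × [f^{(1)}(38) − f^{(1)}(2)] = 1/12 × (76.0000 − 4.00000) = 6.00000.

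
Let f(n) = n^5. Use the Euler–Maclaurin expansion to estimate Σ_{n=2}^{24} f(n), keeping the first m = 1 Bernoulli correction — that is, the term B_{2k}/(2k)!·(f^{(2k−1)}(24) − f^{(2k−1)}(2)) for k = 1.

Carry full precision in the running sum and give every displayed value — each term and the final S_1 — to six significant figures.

The integral term ∫_2^24 x^5 dx = 3.18505e+07.
Endpoint term: (f(2) + f(24))/2 = (32.0000 + 7.96262e+06)/2 = 3.98133e+06.
So far: 3.58318e+07.
Order-1 term: 1/12 · (1.65888e+06 − 80.0000) = 138233.

S_1 ≈ 3.59700e+07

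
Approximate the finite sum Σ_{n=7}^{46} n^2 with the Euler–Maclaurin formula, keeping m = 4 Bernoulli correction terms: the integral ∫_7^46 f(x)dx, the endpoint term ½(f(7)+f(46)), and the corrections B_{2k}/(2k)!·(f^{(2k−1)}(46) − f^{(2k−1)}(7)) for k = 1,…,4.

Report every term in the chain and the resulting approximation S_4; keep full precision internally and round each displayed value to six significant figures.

S_4 ≈ 33420.0

The integral term ∫_7^46 x^2 dx = 32331.0.
Endpoint term: (f(7) + f(46))/2 = (49.0000 + 2116.00)/2 = 1082.50.
So far: 33413.5.
Correction k=1: B_{2}/2! · (f^{(1)}(46) − f^{(1)}(7)) = 1/12 · (92.0000 − 14.0000) = 6.50000.
After k=1: 33420.0.
Correction k=2: B_{4}/4! · (f^{(3)}(46) − f^{(3)}(7)) = −1/720 · (0.00000 − 0.00000) = 0.00000.
After k=2: 33420.0.
Correction k=3: B_{6}/6! · (f^{(5)}(46) − f^{(5)}(7)) = 1/30240 · (0.00000 − 0.00000) = 0.00000.
After k=3: 33420.0.
Correction k=4: B_{8}/8! · (f^{(7)}(46) − f^{(7)}(7)) = −1/1209600 · (0.00000 − 0.00000) = 0.00000.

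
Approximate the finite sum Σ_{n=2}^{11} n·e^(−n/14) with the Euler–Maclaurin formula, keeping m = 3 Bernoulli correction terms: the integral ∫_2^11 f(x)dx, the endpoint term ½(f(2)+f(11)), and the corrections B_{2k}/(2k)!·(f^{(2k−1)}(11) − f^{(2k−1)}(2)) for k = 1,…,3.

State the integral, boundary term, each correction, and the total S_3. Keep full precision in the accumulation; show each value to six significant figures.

S_3 ≈ 37.9727

The integral term ∫_2^11 x·e^(−x/14) dx = 34.6527.
Endpoint term: (f(2) + f(11))/2 = (1.73376 + 5.01373)/2 = 3.37375.
Running total after boundary: 38.0265.
k=1: B_{2}/(2)! × [f^{(1)}(11) − f^{(1)}(2)] = 1/12 × (0.0976701 − 0.743038) = -0.0537807.
Running total after k=1: 37.9727.
k=2: B_{4}/(4)! × [f^{(3)}(11) − f^{(3)}(2)] = −1/720 × (0.00514928 − 0.0126367) = 1.03992e-05.
Running total after k=2: 37.9727.
k=3: B_{6}/(6)! × [f^{(5)}(11) − f^{(5)}(2)] = 1/30240 × (5.00012e-05 − 0.000109604) = -1.97099e-09.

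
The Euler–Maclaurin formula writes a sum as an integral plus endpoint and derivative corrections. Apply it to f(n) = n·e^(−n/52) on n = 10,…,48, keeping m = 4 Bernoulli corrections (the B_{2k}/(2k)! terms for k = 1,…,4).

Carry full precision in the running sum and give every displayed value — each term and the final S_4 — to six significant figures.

S_4 ≈ 607.646

∫_10^48 x·e^(−x/52) dx evaluates to 594.038.
Endpoint term: (f(10) + f(48))/2 = (8.25053 + 19.0701)/2 = 13.6603.
So far: 607.699.
Order-1 term: 1/12 · (0.0305611 − 0.666389) = -0.0529857.
After k=1: 607.646.
Order-2 term: −1/720 · (0.000305159 − 0.000856692) = 7.66018e-07.
After k=2: 607.646.
Order-3 term: 1/30240 · (2.21530e-07 − 5.42507e-07) = -1.06143e-11.
After k=3: 607.646.
Order-4 term: −1/1209600 · (1.22117e-10 − 2.84094e-10) = 1.33909e-16.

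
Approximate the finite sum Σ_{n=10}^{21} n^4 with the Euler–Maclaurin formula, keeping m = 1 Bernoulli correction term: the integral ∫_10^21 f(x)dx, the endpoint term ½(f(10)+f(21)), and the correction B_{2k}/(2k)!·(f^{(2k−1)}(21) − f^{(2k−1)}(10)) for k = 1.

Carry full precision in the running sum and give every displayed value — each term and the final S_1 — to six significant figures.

S_1 ≈ 901814

∫_10^21 x^4 dx evaluates to 796820.
½[f(10) + f(21)] = ½[10000.0 + 194481] = 102240.
So far: 899061.
Order-1 term: 1/12 · (37044.0 − 4000.00) = 2753.67.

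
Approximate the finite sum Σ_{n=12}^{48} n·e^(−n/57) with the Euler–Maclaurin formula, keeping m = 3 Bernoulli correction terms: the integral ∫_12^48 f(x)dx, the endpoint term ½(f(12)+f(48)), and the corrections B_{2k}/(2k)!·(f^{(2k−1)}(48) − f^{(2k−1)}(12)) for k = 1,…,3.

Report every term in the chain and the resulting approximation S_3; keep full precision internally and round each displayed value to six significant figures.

S_3 ≈ 623.149

Integral: ∫_12^48 x·e^(−x/57) dx = 607.997.
Endpoint term: (f(12) + f(48))/2 = (9.72189 + 20.6785)/2 = 15.2002.
Running total after boundary: 623.197.
k=1: B_{2}/(2)! × [f^{(1)}(48) − f^{(1)}(12)] = 1/12 × (0.0680215 − 0.639598) = -0.0476314.
Partial sum through k=1: 623.149.
k=2: B_{4}/(4)! × [f^{(3)}(48) − f^{(3)}(12)] = −1/720 × (0.000286127 − 0.000695572) = 5.68674e-07.
Partial sum through k=2: 623.149.
k=3: B_{6}/(6)! × [f^{(5)}(48) − f^{(5)}(12)] = 1/30240 × (1.69688e-07 − 3.67585e-07) = -6.54420e-12.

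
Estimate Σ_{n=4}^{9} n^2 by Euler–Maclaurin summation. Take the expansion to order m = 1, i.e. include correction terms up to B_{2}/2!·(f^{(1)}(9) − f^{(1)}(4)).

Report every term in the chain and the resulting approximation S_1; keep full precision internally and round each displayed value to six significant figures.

Integral: ∫_4^9 x^2 dx = 221.667.
Boundary: ½(f(4) + f(9)) = ½(16.0000 + 81.0000) = 48.5000.
So far: 270.167.
Order-1 term: 1/12 · (18.0000 − 8.00000) = 0.833333.

S_1 ≈ 271.000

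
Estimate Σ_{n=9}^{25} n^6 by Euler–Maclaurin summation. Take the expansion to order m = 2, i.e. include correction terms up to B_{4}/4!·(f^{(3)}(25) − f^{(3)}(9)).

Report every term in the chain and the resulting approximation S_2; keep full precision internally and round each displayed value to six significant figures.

S_2 ≈ 9.98434e+08

Integral: ∫_9^25 x^6 dx = 8.71248e+08.
Endpoint term: (f(9) + f(25))/2 = (531441 + 2.44141e+08)/2 = 1.22336e+08.
Integral + boundary = 9.93584e+08.
k=1: B_{2}/(2)! × [f^{(1)}(25) − f^{(1)}(9)] = 1/12 × (5.85938e+07 − 354294) = 4.85329e+06.
Running total after k=1: 9.98437e+08.
k=2: B_{4}/(4)! × [f^{(3)}(25) − f^{(3)}(9)] = −1/720 × (1.87500e+06 − 87480.0) = -2482.67.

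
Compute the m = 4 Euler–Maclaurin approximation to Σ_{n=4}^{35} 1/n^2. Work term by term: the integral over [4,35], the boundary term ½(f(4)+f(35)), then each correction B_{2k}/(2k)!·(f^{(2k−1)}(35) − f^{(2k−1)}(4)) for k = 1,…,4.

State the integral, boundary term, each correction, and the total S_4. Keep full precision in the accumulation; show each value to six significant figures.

S_4 ≈ 0.255656

∫_4^35 1/x^2 dx evaluates to 0.221429.
½[f(4) + f(35)] = ½[0.0625000 + 0.000816327] = 0.0316582.
Integral + boundary = 0.253087.
Order-1 term: 1/12 · (-4.66472e-05 − (-0.0312500)) = 0.00260028.
After k=1: 0.255687.
Order-2 term: −1/720 · (-4.56952e-07 − (-0.0234375)) = -3.25514e-05.
After k=2: 0.255654.
Order-3 term: 1/30240 · (-1.11907e-08 − (-0.0439453)) = 1.45322e-06.
After k=3: 0.255656.
Order-4 term: −1/1209600 · (-5.11574e-10 − (-0.153809)) = -1.27157e-07.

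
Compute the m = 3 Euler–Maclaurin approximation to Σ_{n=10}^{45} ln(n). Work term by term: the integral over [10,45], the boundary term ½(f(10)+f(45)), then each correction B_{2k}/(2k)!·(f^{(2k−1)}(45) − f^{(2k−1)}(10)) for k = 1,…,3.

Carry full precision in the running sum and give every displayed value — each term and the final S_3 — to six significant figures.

S_3 ≈ 116.322

∫_10^45 ln(x) dx evaluates to 113.274.
½[f(10) + f(45)] = ½[2.30259 + 3.80666] = 3.05462.
Integral + boundary = 116.329.
Correction k=1: B_{2}/2! · (f^{(1)}(45) − f^{(1)}(10)) = 1/12 · (0.0222222 − 0.100000) = -0.00648148.
After k=1: 116.322.
Correction k=2: B_{4}/4! · (f^{(3)}(45) − f^{(3)}(10)) = −1/720 · (2.19479e-05 − 0.00200000) = 2.74729e-06.
After k=2: 116.322.
Correction k=3: B_{6}/6! · (f^{(5)}(45) − f^{(5)}(10)) = 1/30240 · (1.30061e-07 − 0.000240000) = -7.93221e-09.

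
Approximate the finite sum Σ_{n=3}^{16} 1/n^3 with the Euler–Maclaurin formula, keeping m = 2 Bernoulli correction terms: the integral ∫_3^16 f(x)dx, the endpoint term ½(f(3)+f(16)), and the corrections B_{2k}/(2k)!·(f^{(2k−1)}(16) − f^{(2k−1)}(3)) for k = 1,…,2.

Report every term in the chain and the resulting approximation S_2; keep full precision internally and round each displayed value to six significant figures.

S_2 ≈ 0.0752113

The integral term ∫_3^16 1/x^3 dx = 0.0536024.
Boundary: ½(f(3) + f(16)) = ½(0.0370370 + 0.000244141) = 0.0186406.
So far: 0.0722430.
Order-1 term: 1/12 · (-4.57764e-05 − (-0.0370370)) = 0.00308261.
After k=1: 0.0753256.
Order-2 term: −1/720 · (-3.57628e-06 − (-0.0823045)) = -0.000114307.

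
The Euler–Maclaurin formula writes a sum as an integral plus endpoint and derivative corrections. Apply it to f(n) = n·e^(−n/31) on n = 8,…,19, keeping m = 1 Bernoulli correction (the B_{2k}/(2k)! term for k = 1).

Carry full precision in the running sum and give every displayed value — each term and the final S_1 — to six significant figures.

S_1 ≈ 102.462

∫_8^19 x·e^(−x/31) dx evaluates to 94.2551.
Endpoint term: (f(8) + f(19))/2 = (6.18036 + 10.2937)/2 = 8.23705.
Integral + boundary = 102.492.
Correction k=1: B_{2}/2! · (f^{(1)}(19) − f^{(1)}(8)) = 1/12 · (0.209720 − 0.573179) = -0.0302883.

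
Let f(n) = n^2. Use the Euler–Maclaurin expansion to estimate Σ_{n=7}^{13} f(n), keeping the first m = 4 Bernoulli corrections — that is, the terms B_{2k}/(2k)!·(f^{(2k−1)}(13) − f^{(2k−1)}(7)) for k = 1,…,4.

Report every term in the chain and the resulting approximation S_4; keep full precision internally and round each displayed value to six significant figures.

The integral term ∫_7^13 x^2 dx = 618.000.
Endpoint term: (f(7) + f(13))/2 = (49.0000 + 169.000)/2 = 109.000.
Running total after boundary: 727.000.
k=1: B_{2}/(2)! × [f^{(1)}(13) − f^{(1)}(7)] = 1/12 × (26.0000 − 14.0000) = 1.00000.
After k=1: 728.000.
k=2: B_{4}/(4)! × [f^{(3)}(13) − f^{(3)}(7)] = −1/720 × (0.00000 − 0.00000) = 0.00000.
After k=2: 728.000.
k=3: B_{6}/(6)! × [f^{(5)}(13) − f^{(5)}(7)] = 1/30240 × (0.00000 − 0.00000) = 0.00000.
After k=3: 728.000.
k=4: B_{8}/(8)! × [f^{(7)}(13) − f^{(7)}(7)] = −1/1209600 × (0.00000 − 0.00000) = 0.00000.

S_4 ≈ 728.000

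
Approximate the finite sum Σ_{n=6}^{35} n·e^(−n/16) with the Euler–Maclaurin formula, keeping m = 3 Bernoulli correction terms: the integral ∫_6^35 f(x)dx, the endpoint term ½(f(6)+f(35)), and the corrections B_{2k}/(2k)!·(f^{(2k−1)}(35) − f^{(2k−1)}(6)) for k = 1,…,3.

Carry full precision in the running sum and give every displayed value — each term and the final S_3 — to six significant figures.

S_3 ≈ 154.352

The integral term ∫_6^35 x·e^(−x/16) dx = 150.373.
Endpoint term: (f(6) + f(35))/2 = (4.12374 + 3.92689)/2 = 4.02531.
Running total after boundary: 154.398.
k=1: B_{2}/(2)! × [f^{(1)}(35) − f^{(1)}(6)] = 1/12 × (-0.133234 − 0.429556) = -0.0468991.
Running total after k=1: 154.352.
k=2: B_{4}/(4)! × [f^{(3)}(35) − f^{(3)}(6)] = −1/720 × (0.000356094 − 0.00704740) = 9.29348e-06.
Running total after k=2: 154.352.
k=3: B_{6}/(6)! × [f^{(5)}(35) − f^{(5)}(6)] = 1/30240 × (4.81497e-06 − 4.85033e-05) = -1.44472e-09.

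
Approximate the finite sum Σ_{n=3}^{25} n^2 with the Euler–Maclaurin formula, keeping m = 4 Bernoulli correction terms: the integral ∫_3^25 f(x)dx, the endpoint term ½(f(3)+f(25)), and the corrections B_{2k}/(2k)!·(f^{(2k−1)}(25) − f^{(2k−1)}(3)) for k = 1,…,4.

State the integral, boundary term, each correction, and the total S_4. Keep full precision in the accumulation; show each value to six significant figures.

The integral term ∫_3^25 x^2 dx = 5199.33.
½[f(3) + f(25)] = ½[9.00000 + 625.000] = 317.000.
So far: 5516.33.
k=1: B_{2}/(2)! × [f^{(1)}(25) − f^{(1)}(3)] = 1/12 × (50.0000 − 6.00000) = 3.66667.
Running total after k=1: 5520.00.
k=2: B_{4}/(4)! × [f^{(3)}(25) − f^{(3)}(3)] = −1/720 × (0.00000 − 0.00000) = 0.00000.
Running total after k=2: 5520.00.
k=3: B_{6}/(6)! × [f^{(5)}(25) − f^{(5)}(3)] = 1/30240 × (0.00000 − 0.00000) = 0.00000.
Running total after k=3: 5520.00.
k=4: B_{8}/(8)! × [f^{(7)}(25) − f^{(7)}(3)] = −1/1209600 × (0.00000 − 0.00000) = 0.00000.

S_4 ≈ 5520.00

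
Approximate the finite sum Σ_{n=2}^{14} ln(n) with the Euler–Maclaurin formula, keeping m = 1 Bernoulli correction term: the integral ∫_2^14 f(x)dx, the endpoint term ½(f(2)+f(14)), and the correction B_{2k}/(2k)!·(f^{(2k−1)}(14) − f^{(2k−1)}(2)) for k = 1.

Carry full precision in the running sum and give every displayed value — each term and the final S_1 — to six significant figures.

S_1 ≈ 25.1909

Integral: ∫_2^14 ln(x) dx = 23.5605.
Boundary: ½(f(2) + f(14)) = ½(0.693147 + 2.63906) = 1.66610.
Running total after boundary: 25.2266.
Correction k=1: B_{2}/2! · (f^{(1)}(14) − f^{(1)}(2)) = 1/12 · (0.0714286 − 0.500000) = -0.0357143.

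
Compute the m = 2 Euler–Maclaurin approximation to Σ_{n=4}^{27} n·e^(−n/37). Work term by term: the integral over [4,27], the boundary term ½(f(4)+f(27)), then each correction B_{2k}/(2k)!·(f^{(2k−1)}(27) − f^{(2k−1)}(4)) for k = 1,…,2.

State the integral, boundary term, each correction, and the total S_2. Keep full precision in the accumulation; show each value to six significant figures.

S_2 ≈ 228.332

Integral: ∫_4^27 x·e^(−x/37) dx = 220.085.
Boundary: ½(f(4) + f(27)) = ½(3.59012 + 13.0151) = 8.30259.
So far: 228.387.
Correction k=1: B_{2}/2! · (f^{(1)}(27) − f^{(1)}(4)) = 1/12 · (0.130281 − 0.800500) = -0.0558516.
After k=1: 228.332.
Correction k=2: B_{4}/4! · (f^{(3)}(27) − f^{(3)}(4)) = −1/720 · (0.000799386 − 0.00189595) = 1.52301e-06.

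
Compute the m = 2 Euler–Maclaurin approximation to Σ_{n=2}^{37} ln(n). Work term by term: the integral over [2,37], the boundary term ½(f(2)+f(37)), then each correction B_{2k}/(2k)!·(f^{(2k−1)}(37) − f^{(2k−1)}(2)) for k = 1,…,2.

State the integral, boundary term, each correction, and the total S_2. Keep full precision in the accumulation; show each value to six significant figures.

S_2 ≈ 99.3306

Integral: ∫_2^37 ln(x) dx = 97.2177.
Endpoint term: (f(2) + f(37))/2 = (0.693147 + 3.61092)/2 = 2.15203.
So far: 99.3697.
k=1: B_{2}/(2)! × [f^{(1)}(37) − f^{(1)}(2)] = 1/12 × (0.0270270 − 0.500000) = -0.0394144.
After k=1: 99.3303.
k=2: B_{4}/(4)! × [f^{(3)}(37) − f^{(3)}(2)] = −1/720 × (3.94843e-05 − 0.250000) = 0.000347167.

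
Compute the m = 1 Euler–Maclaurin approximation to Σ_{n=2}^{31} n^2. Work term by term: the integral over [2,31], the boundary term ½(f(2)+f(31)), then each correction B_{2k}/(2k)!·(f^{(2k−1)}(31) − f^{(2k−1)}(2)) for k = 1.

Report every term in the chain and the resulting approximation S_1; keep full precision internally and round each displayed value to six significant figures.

Integral: ∫_2^31 x^2 dx = 9927.67.
Boundary: ½(f(2) + f(31)) = ½(4.00000 + 961.000) = 482.500.
So far: 10410.2.
Correction k=1: B_{2}/2! · (f^{(1)}(31) − f^{(1)}(2)) = 1/12 · (62.0000 − 4.00000) = 4.83333.

S_1 ≈ 10415.0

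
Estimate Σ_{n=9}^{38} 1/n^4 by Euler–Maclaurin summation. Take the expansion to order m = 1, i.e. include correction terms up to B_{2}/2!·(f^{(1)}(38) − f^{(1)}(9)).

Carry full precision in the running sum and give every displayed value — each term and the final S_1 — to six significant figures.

∫_9^38 1/x^4 dx evaluates to 0.000451173.
½[f(9) + f(38)] = ½[0.000152416 + 4.79585e-07] = 7.64477e-05.
Integral + boundary = 0.000527620.
k=1: B_{2}/(2)! × [f^{(1)}(38) − f^{(1)}(9)] = 1/12 × (-5.04826e-08 − (-6.77404e-05)) = 5.64082e-06.

S_1 ≈ 0.000533261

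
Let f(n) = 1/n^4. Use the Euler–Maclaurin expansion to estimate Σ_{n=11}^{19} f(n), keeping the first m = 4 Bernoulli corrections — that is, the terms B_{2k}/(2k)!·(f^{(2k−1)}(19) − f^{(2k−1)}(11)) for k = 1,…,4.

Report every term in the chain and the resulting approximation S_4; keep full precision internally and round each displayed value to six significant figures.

Integral: ∫_11^19 1/x^4 dx = 0.000201840.
Boundary: ½(f(11) + f(19)) = ½(6.83013e-05 + 7.67336e-06) = 3.79874e-05.
So far: 0.000239828.
Correction k=1: B_{2}/2! · (f^{(1)}(19) − f^{(1)}(11)) = 1/12 · (-1.61544e-06 − (-2.48369e-05)) = 1.93512e-06.
Running total after k=1: 0.000241763.
Correction k=2: B_{4}/4! · (f^{(3)}(19) − f^{(3)}(11)) = −1/720 · (-1.34247e-07 − (-6.15790e-06)) = -8.36618e-09.
Running total after k=2: 0.000241754.
Correction k=3: B_{6}/6! · (f^{(5)}(19) − f^{(5)}(11)) = 1/30240 · (-2.08251e-08 − (-2.84994e-06)) = 9.35553e-11.
Running total after k=3: 0.000241755.
Correction k=4: B_{8}/8! · (f^{(7)}(19) − f^{(7)}(11)) = −1/1209600 · (-5.19185e-09 − (-2.11979e-06)) = -1.74818e-12.

S_4 ≈ 0.000241755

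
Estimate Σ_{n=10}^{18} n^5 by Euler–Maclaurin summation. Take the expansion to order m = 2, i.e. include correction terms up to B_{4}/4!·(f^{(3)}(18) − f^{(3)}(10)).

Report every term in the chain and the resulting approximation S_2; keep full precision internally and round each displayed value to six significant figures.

S_2 ≈ 6.53638e+06

The integral term ∫_10^18 x^5 dx = 5.50204e+06.
Boundary: ½(f(10) + f(18)) = ½(100000 + 1.88957e+06) = 994784.
So far: 6.49682e+06.
Correction k=1: B_{2}/2! · (f^{(1)}(18) − f^{(1)}(10)) = 1/12 · (524880 − 50000.0) = 39573.3.
Partial sum through k=1: 6.53639e+06.
Correction k=2: B_{4}/4! · (f^{(3)}(18) − f^{(3)}(10)) = −1/720 · (19440.0 − 6000.00) = -18.6667.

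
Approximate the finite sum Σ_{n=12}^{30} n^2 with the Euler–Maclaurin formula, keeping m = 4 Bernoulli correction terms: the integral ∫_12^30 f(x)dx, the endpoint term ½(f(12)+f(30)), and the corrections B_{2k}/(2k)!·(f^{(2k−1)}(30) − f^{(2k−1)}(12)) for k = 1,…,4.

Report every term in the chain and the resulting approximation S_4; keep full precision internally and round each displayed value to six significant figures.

S_4 ≈ 8949.00

The integral term ∫_12^30 x^2 dx = 8424.00.
½[f(12) + f(30)] = ½[144.000 + 900.000] = 522.000.
Running total after boundary: 8946.00.
Order-1 term: 1/12 · (60.0000 − 24.0000) = 3.00000.
After k=1: 8949.00.
Order-2 term: −1/720 · (0.00000 − 0.00000) = 0.00000.
After k=2: 8949.00.
Order-3 term: 1/30240 · (0.00000 − 0.00000) = 0.00000.
After k=3: 8949.00.
Order-4 term: −1/1209600 · (0.00000 − 0.00000) = 0.00000.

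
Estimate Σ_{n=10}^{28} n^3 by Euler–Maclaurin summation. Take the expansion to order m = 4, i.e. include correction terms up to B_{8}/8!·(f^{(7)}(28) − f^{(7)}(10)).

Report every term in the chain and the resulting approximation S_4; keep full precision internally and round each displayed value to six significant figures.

Integral: ∫_10^28 x^3 dx = 151164.
Boundary: ½(f(10) + f(28)) = ½(1000.00 + 21952.0) = 11476.0.
Integral + boundary = 162640.
Correction k=1: B_{2}/2! · (f^{(1)}(28) − f^{(1)}(10)) = 1/12 · (2352.00 − 300.000) = 171.000.
Running total after k=1: 162811.
Correction k=2: B_{4}/4! · (f^{(3)}(28) − f^{(3)}(10)) = −1/720 · (6.00000 − 6.00000) = 0.00000.
Running total after k=2: 162811.
Correction k=3: B_{6}/6! · (f^{(5)}(28) − f^{(5)}(10)) = 1/30240 · (0.00000 − 0.00000) = 0.00000.
Running total after k=3: 162811.
Correction k=4: B_{8}/8! · (f^{(7)}(28) − f^{(7)}(10)) = −1/1209600 · (0.00000 − 0.00000) = 0.00000.

S_4 ≈ 162811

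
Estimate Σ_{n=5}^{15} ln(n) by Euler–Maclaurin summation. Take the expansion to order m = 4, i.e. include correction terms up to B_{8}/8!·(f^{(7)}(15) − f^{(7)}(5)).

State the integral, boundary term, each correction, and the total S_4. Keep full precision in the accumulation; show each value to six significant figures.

∫_5^15 ln(x) dx evaluates to 22.5736.
Boundary: ½(f(5) + f(15)) = ½(1.60944 + 2.70805) = 2.15874.
So far: 24.7323.
Correction k=1: B_{2}/2! · (f^{(1)}(15) − f^{(1)}(5)) = 1/12 · (0.0666667 − 0.200000) = -0.0111111.
Partial sum through k=1: 24.7212.
Correction k=2: B_{4}/4! · (f^{(3)}(15) − f^{(3)}(5)) = −1/720 · (0.000592593 − 0.0160000) = 2.13992e-05.
Partial sum through k=2: 24.7212.
Correction k=3: B_{6}/6! · (f^{(5)}(15) − f^{(5)}(5)) = 1/30240 · (3.16049e-05 − 0.00768000) = -2.52923e-07.
Partial sum through k=3: 24.7212.
Correction k=4: B_{8}/8! · (f^{(7)}(15) − f^{(7)}(5)) = −1/1209600 · (4.21399e-06 − 0.00921600) = 7.61556e-09.

S_4 ≈ 24.7212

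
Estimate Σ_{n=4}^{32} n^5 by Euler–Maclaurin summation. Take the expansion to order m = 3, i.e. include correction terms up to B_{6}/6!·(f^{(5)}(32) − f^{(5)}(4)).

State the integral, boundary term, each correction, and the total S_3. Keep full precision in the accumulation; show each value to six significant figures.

S_3 ≈ 1.96171e+08

The integral term ∫_4^32 x^5 dx = 1.78956e+08.
Boundary: ½(f(4) + f(32)) = ½(1024.00 + 3.35544e+07) = 1.67777e+07.
Running total after boundary: 1.95734e+08.
Order-1 term: 1/12 · (5.24288e+06 − 1280.00) = 436800.
After k=1: 1.96171e+08.
Order-2 term: −1/720 · (61440.0 − 960.000) = -84.0000.
After k=2: 1.96171e+08.
Order-3 term: 1/30240 · (120.000 − 120.000) = 0.00000.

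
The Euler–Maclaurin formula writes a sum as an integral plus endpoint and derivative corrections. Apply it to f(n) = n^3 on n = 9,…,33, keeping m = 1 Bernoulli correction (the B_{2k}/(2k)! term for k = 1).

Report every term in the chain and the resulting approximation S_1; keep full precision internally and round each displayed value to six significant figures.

Integral: ∫_9^33 x^3 dx = 294840.
½[f(9) + f(33)] = ½[729.000 + 35937.0] = 18333.0.
So far: 313173.
Correction k=1: B_{2}/2! · (f^{(1)}(33) − f^{(1)}(9)) = 1/12 · (3267.00 − 243.000) = 252.000.

S_1 ≈ 313425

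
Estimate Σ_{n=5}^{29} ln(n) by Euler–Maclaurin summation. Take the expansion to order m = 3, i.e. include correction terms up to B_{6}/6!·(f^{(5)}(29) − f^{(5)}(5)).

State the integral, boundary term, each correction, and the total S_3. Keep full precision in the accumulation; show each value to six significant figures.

The integral term ∫_5^29 ln(x) dx = 65.6044.
½[f(5) + f(29)] = ½[1.60944 + 3.36730] = 2.48837.
So far: 68.0928.
Order-1 term: 1/12 · (0.0344828 − 0.200000) = -0.0137931.
After k=1: 68.0790.
Order-2 term: −1/720 · (8.20042e-05 − 0.0160000) = 2.21083e-05.
After k=2: 68.0790.
Order-3 term: 1/30240 · (1.17010e-06 − 0.00768000) = -2.53930e-07.

S_3 ≈ 68.0790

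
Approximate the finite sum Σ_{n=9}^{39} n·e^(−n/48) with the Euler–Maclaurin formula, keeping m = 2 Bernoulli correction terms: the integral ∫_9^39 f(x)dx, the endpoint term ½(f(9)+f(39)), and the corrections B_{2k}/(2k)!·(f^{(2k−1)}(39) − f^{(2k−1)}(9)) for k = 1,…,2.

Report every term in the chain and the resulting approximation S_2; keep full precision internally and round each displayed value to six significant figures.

S_2 ≈ 427.469

∫_9^39 x·e^(−x/48) dx evaluates to 415.135.
½[f(9) + f(39)] = ½[7.46126 + 17.3061] = 12.3837.
Integral + boundary = 427.519.
k=1: B_{2}/(2)! × [f^{(1)}(39) − f^{(1)}(9)] = 1/12 × (0.0832026 − 0.673586) = -0.0491986.
Partial sum through k=1: 427.469.
k=2: B_{4}/(4)! × [f^{(3)}(39) − f^{(3)}(9)] = −1/720 × (0.000421310 − 0.00101200) = 8.20401e-07.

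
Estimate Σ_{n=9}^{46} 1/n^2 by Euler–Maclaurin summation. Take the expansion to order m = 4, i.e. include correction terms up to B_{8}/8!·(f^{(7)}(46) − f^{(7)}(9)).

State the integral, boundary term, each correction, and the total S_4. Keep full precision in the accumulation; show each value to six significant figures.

S_4 ≈ 0.0960075

Integral: ∫_9^46 1/x^2 dx = 0.0893720.
Boundary: ½(f(9) + f(46)) = ½(0.0123457 + 0.000472590) = 0.00640913.
Running total after boundary: 0.0957811.
Order-1 term: 1/12 · (-2.05474e-05 − (-0.00274348)) = 0.000226911.
Partial sum through k=1: 0.0960080.
Order-2 term: −1/720 · (-1.16526e-07 − (-0.000406442)) = -5.64341e-07.
Partial sum through k=2: 0.0960075.
Order-3 term: 1/30240 · (-1.65207e-09 − (-0.000150534)) = 4.97793e-09.
Partial sum through k=3: 0.0960075.
Order-4 term: −1/1209600 · (-4.37220e-11 − (-0.000104073)) = -8.60391e-11.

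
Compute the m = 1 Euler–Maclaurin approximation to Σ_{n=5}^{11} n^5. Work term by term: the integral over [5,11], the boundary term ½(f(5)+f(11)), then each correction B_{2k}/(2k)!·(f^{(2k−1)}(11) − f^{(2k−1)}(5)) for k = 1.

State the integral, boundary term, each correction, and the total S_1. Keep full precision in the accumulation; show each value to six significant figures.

∫_5^11 x^5 dx evaluates to 292656.
½[f(5) + f(11)] = ½[3125.00 + 161051] = 82088.0.
So far: 374744.
k=1: B_{2}/(2)! × [f^{(1)}(11) − f^{(1)}(5)] = 1/12 × (73205.0 − 3125.00) = 5840.00.

S_1 ≈ 380584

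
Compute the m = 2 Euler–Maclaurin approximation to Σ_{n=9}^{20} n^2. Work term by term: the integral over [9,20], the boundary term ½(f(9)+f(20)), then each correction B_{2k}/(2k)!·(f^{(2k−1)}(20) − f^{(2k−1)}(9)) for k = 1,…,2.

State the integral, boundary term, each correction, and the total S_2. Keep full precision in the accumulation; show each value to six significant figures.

S_2 ≈ 2666.00

∫_9^20 x^2 dx evaluates to 2423.67.
Boundary: ½(f(9) + f(20)) = ½(81.0000 + 400.000) = 240.500.
Running total after boundary: 2664.17.
Correction k=1: B_{2}/2! · (f^{(1)}(20) − f^{(1)}(9)) = 1/12 · (40.0000 − 18.0000) = 1.83333.
Running total after k=1: 2666.00.
Correction k=2: B_{4}/4! · (f^{(3)}(20) − f^{(3)}(9)) = −1/720 · (0.00000 − 0.00000) = 0.00000.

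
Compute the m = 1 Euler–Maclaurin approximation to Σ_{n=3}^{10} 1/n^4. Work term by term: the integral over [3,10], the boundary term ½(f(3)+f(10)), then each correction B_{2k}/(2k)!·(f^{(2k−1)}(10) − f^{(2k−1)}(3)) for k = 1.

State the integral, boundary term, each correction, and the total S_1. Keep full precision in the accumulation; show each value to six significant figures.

Integral: ∫_3^10 1/x^4 dx = 0.0120123.
Endpoint term: (f(3) + f(10))/2 = (0.0123457 + 0.000100000)/2 = 0.00622284.
Running total after boundary: 0.0182352.
Order-1 term: 1/12 · (-4.00000e-05 − (-0.0164609)) = 0.00136841.

S_1 ≈ 0.0196036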